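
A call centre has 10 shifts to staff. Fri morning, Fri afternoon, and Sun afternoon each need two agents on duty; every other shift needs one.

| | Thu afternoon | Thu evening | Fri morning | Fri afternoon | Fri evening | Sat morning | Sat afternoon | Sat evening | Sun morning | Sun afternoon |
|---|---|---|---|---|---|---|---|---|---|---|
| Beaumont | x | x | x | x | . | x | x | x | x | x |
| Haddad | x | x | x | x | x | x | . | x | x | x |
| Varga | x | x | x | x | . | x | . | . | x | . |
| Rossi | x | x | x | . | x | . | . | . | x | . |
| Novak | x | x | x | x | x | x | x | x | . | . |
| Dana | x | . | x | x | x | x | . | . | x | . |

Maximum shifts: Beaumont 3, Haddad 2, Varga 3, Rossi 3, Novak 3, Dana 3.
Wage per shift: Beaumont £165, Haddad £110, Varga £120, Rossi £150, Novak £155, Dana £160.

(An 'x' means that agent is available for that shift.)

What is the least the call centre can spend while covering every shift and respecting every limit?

Sun afternoon can only be covered by Beaumont and Haddad, so that assignment is forced.
Picking the cheapest available agent for each shift independently would cost £1550, but that ignores the shift limits.
An optimal schedule: Thu afternoon→Rossi, Thu evening→Varga, Fri morning→Rossi+Novak, Fri afternoon→Novak+Dana, Fri evening→Rossi, Sat morning→Varga, Sat afternoon→Novak, Sat evening→Haddad, Sun morning→Varga, Sun afternoon→Haddad+Beaumont.
Total: 150 + 120 + 150 + 155 + 155 + 160 + 150 + 120 + 155 + 110 + 120 + 110 + 165 = £1820.

£1820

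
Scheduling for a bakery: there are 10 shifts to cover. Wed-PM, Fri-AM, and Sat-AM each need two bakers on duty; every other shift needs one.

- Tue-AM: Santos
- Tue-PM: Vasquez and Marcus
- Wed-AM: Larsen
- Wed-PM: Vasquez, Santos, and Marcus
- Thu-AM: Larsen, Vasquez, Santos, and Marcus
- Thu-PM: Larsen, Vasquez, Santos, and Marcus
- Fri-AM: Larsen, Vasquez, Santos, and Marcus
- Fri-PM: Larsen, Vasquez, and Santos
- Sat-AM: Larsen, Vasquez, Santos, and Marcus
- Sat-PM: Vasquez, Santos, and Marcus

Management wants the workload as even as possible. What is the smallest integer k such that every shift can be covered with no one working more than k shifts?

4

With 4 bakers and 13 worker-slots to fill, someone must work at least ⌈13/4⌉ = 4 shifts, so k ≥ 4.
k = 4 works: Tue-AM→Santos, Tue-PM→Vasquez, Wed-AM→Larsen, Wed-PM→Vasquez+Santos, Thu-AM→Larsen, Thu-PM→Larsen, Fri-AM→Vasquez+Santos, Fri-PM→Larsen, Sat-AM→Santos+Marcus, Sat-PM→Vasquez.
Loads: Larsen 4, Vasquez 4, Santos 4, Marcus 1 — all ≤ 4.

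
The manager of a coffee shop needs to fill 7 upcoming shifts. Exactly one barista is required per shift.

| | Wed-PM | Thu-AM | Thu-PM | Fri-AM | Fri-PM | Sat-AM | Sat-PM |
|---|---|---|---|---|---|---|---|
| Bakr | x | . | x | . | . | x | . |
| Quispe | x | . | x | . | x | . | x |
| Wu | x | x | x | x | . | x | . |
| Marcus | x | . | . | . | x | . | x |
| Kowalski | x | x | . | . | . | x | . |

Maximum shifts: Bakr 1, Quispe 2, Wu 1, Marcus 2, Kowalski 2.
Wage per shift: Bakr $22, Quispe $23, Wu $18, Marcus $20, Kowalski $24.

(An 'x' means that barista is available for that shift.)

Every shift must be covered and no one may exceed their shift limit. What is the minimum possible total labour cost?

$150

Fri-AM can only be covered by Wu, so that assignment is forced.
Picking the cheapest available barista for each shift independently would cost $130, but that ignores the shift limits.
An optimal schedule: Wed-PM→Quispe, Thu-AM→Kowalski, Thu-PM→Quispe, Fri-AM→Wu, Fri-PM→Marcus, Sat-AM→Bakr, Sat-PM→Marcus.
Total: 23 + 24 + 23 + 18 + 20 + 22 + 20 = $150.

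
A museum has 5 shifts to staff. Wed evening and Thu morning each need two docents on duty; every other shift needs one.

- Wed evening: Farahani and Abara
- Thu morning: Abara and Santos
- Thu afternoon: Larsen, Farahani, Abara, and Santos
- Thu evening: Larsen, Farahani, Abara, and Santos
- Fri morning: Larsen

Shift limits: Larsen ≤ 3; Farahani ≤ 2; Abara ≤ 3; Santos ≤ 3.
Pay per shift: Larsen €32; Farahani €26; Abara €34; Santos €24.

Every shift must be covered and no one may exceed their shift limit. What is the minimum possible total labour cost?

Wed evening can only be covered by Farahani and Abara, so that assignment is forced.
Thu morning can only be covered by Abara and Santos, so that assignment is forced.
Fri morning can only be covered by Larsen, so that assignment is forced.
Picking the cheapest available docent for each shift independently would cost €198, and that bound is achievable.
An optimal schedule: Wed evening→Farahani+Abara, Thu morning→Santos+Abara, Thu afternoon→Santos, Thu evening→Santos, Fri morning→Larsen.
Total: 26 + 34 + 24 + 34 + 24 + 24 + 32 = €198.

€198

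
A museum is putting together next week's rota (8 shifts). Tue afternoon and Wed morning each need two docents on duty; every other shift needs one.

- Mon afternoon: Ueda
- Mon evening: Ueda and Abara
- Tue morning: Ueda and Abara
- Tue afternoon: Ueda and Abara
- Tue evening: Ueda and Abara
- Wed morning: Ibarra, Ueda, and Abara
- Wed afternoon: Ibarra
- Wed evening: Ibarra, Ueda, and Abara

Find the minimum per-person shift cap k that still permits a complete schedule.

4

With 3 docents and 10 worker-slots to fill, someone must work at least ⌈10/3⌉ = 4 shifts, so k ≥ 4.
k = 4 works: Mon afternoon→Ueda, Mon evening→Ueda, Tue morning→Ueda, Tue afternoon→Ueda+Abara, Tue evening→Abara, Wed morning→Ibarra+Abara, Wed afternoon→Ibarra, Wed evening→Ibarra.
Loads: Ibarra 3, Ueda 4, Abara 3 — all ≤ 4.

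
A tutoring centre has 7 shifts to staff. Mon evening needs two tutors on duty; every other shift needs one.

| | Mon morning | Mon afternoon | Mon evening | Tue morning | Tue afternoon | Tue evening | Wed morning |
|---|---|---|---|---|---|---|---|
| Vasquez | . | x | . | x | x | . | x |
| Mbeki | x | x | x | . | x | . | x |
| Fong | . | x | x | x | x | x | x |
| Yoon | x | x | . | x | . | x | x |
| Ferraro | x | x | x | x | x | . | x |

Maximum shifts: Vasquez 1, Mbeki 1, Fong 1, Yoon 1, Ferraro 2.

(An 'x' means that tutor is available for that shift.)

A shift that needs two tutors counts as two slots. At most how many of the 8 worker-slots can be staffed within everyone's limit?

6

Total capacity across all tutors is 1+1+1+1+2 = 6, and 8 slots are needed, so at most 6 can be filled.
An assignment achieving 6: Mon morning→Mbeki, Mon afternoon→Yoon, Mon evening→Ferraro, Tue morning→Vasquez, Tue afternoon→Ferraro, Tue evening→Fong.
Loads: Vasquez 1/1, Mbeki 1/1, Fong 1/1, Yoon 1/1, Ferraro 2/2.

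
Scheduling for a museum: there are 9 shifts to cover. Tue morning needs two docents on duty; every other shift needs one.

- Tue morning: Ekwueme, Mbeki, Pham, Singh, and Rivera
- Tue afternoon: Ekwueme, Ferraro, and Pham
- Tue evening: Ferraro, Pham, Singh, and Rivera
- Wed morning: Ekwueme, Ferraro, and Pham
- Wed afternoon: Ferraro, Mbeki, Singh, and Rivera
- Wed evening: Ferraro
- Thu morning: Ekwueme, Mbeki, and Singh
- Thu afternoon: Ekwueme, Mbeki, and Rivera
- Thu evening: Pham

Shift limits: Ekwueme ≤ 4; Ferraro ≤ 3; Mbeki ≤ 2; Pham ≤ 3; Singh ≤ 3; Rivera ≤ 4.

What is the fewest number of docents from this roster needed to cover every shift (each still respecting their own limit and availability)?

3

10 slots to fill and no one can take more than 4, so at least ⌈10/4⌉ = 3 docents are needed.
Ekwueme, Ferraro, and Pham alone can cover everything: Tue morning→Ekwueme+Pham, Tue afternoon→Ekwueme, Tue evening→Ferraro, Wed morning→Pham, Wed afternoon→Ferraro, Wed evening→Ferraro, Thu morning→Ekwueme, Thu afternoon→Ekwueme, Thu evening→Pham.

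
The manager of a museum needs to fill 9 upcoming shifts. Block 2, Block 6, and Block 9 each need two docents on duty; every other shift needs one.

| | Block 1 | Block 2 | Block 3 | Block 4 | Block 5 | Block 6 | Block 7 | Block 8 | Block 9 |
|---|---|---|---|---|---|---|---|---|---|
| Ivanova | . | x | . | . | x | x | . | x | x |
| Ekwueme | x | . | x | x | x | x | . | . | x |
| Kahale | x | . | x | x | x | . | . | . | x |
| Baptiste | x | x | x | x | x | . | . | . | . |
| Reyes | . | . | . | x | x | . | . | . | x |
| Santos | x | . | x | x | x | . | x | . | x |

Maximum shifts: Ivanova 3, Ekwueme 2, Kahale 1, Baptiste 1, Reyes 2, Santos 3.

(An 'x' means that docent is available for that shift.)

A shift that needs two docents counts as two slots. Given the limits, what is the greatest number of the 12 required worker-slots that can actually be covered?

Total capacity across all docents is 3+2+1+1+2+3 = 12, and 12 slots are needed, so at most 12 can be filled.
An assignment achieving 12: Block 1→Ekwueme, Block 2→Ivanova+Baptiste, Block 3→Kahale, Block 4→Reyes, Block 5→Santos, Block 6→Ivanova+Ekwueme, Block 7→Santos, Block 8→Ivanova, Block 9→Reyes+Santos.
Loads: Ivanova 3/3, Ekwueme 2/2, Kahale 1/1, Baptiste 1/1, Reyes 2/2, Santos 3/3.

12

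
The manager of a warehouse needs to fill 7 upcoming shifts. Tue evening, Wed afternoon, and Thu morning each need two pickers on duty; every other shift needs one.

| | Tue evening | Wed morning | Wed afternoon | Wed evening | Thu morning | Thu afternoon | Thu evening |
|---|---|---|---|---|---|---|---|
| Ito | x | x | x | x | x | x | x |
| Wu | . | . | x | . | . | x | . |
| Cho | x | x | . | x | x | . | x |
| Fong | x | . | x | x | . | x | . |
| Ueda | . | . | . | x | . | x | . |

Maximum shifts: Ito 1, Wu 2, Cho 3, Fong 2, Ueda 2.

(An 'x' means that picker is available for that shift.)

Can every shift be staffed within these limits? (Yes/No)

Total capacity is 10 and 10 slots are needed, so capacity alone doesn't rule it out.
Shifts {Tue evening, Wed morning, Thu morning, Thu evening} need 6 worker-slots in total, but the pickers available for any of those shifts (Ito, Cho, and Fong) can supply at most 5 among them. So no valid schedule exists.

No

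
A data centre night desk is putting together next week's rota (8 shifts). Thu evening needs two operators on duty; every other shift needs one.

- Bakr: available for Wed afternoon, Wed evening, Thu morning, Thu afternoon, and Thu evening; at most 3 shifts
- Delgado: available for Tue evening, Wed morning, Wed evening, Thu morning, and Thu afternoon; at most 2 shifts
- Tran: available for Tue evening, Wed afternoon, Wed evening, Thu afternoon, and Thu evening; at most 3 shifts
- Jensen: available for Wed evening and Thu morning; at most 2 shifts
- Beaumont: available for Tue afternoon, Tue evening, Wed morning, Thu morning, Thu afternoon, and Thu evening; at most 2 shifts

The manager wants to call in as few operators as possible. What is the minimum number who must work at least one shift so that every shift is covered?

9 slots to fill and no one can take more than 3, so at least ⌈9/3⌉ = 3 operators are needed.
Any 3 operators together have capacity at most 3+3+2 = 8 < 9 slots, so 3 can never suffice.
Bakr, Delgado, Tran, and Beaumont alone can cover everything: Tue afternoon→Beaumont, Tue evening→Delgado, Wed morning→Delgado, Wed afternoon→Bakr, Wed evening→Bakr, Thu morning→Bakr, Thu afternoon→Tran, Thu evening→Tran+Beaumont.

4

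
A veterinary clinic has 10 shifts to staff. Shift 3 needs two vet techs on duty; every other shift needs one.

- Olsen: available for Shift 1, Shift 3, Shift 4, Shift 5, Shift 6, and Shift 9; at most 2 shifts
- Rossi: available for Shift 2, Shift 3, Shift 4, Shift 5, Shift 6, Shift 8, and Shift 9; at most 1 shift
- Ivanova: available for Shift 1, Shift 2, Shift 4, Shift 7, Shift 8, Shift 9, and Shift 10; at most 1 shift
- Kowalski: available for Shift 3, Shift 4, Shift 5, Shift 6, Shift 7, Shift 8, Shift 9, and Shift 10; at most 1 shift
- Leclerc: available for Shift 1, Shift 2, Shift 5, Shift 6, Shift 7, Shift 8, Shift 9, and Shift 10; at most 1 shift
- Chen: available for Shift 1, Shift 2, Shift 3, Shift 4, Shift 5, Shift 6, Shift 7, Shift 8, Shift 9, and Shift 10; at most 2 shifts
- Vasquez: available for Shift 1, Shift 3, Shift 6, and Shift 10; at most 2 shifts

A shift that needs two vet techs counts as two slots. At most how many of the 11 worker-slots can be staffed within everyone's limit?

10

Total capacity across all vet techs is 2+1+1+1+1+2+2 = 10, and 11 slots are needed, so at most 10 can be filled.
An assignment achieving 10: Shift 1→Olsen, Shift 2→Rossi, Shift 3→Olsen+Kowalski, Shift 4→Chen, Shift 5→Leclerc, Shift 6→Vasquez, Shift 7→Ivanova, Shift 8→Chen, Shift 10→Vasquez.
Loads: Olsen 2/2, Rossi 1/1, Ivanova 1/1, Kowalski 1/1, Leclerc 1/1, Chen 2/2, Vasquez 2/2.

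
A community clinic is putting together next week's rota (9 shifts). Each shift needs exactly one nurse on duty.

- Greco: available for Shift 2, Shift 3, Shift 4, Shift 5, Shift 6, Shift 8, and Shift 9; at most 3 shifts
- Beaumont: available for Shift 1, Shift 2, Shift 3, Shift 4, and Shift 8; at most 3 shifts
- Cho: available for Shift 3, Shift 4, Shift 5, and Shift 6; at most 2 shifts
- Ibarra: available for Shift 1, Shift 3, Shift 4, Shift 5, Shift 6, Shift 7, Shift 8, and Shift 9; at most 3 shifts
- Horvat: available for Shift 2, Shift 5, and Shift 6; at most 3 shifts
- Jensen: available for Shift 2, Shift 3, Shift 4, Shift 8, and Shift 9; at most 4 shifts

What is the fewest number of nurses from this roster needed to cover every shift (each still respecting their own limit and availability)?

9 slots to fill and no one can take more than 4, so at least ⌈9/4⌉ = 3 nurses are needed.
Greco, Beaumont, and Ibarra alone can cover everything: Shift 1→Beaumont, Shift 2→Greco, Shift 3→Beaumont, Shift 4→Beaumont, Shift 5→Greco, Shift 6→Greco, Shift 7→Ibarra, Shift 8→Ibarra, Shift 9→Ibarra.

3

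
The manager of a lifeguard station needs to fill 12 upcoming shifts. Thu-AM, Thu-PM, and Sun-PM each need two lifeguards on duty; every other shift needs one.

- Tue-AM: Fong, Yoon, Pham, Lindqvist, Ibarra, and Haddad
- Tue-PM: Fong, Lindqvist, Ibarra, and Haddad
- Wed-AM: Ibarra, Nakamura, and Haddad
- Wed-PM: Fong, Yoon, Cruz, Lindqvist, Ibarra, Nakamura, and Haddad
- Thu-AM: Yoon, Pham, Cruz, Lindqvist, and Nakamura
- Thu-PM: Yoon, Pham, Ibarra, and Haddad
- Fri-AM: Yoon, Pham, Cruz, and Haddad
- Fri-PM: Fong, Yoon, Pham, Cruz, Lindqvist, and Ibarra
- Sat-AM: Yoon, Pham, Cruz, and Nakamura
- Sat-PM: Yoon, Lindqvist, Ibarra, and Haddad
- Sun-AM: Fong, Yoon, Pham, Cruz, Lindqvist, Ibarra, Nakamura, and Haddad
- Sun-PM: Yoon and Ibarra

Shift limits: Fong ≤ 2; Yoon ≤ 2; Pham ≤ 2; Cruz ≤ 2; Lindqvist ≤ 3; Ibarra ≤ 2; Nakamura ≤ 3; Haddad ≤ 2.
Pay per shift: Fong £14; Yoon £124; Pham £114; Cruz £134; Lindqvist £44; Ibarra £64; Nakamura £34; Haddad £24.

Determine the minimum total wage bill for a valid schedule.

Sun-PM can only be covered by Yoon and Ibarra, so that assignment is forced.
Picking the cheapest available lifeguard for each shift independently would cost £530, but that ignores the shift limits.
An optimal schedule: Tue-AM→Fong, Tue-PM→Fong, Wed-AM→Haddad, Wed-PM→Nakamura, Thu-AM→Lindqvist+Pham, Thu-PM→Ibarra+Pham, Fri-AM→Haddad, Fri-PM→Lindqvist, Sat-AM→Nakamura, Sat-PM→Lindqvist, Sun-AM→Nakamura, Sun-PM→Ibarra+Yoon.
Total: 14 + 14 + 24 + 34 + 44 + 114 + 64 + 114 + 24 + 44 + 34 + 44 + 34 + 64 + 124 = £790.

£790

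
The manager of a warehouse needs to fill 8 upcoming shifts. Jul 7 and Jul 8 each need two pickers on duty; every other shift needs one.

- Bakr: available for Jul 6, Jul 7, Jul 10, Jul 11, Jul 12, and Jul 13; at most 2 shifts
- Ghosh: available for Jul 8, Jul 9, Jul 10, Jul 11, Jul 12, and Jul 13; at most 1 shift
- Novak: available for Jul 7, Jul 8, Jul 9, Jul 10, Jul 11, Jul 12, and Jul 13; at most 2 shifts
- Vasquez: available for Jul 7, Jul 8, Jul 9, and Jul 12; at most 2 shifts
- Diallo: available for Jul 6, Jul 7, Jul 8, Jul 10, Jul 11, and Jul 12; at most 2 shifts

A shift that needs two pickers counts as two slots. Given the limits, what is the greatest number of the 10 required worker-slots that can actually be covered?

Total capacity across all pickers is 2+1+2+2+2 = 9, and 10 slots are needed, so at most 9 can be filled.
An assignment achieving 9: Jul 6→Bakr, Jul 7→Novak+Vasquez, Jul 8→Novak+Vasquez, Jul 9→Ghosh, Jul 10→Diallo, Jul 11→Diallo, Jul 13→Bakr.
Loads: Bakr 2/2, Ghosh 1/1, Novak 2/2, Vasquez 2/2, Diallo 2/2.

9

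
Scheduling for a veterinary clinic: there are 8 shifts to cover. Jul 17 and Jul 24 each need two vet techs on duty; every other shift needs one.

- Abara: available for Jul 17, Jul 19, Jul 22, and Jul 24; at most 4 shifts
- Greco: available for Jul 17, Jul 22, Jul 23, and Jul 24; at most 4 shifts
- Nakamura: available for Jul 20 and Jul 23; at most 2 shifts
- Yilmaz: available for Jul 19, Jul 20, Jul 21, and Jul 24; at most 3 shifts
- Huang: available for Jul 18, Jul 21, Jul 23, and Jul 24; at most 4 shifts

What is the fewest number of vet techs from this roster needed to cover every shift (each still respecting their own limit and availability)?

4

10 slots to fill and no one can take more than 4, so at least ⌈10/4⌉ = 3 vet techs are needed.
Shifts {Jul 17, Jul 18, Jul 20} need 4 slots, but among the vet techs available for them (Abara, Greco, Nakamura, Yilmaz, and Huang) any 3 together supply at most 3. So 3 vet techs are not enough.
Abara, Greco, Nakamura, and Huang alone can cover everything: Jul 17→Abara+Greco, Jul 18→Huang, Jul 19→Abara, Jul 20→Nakamura, Jul 21→Huang, Jul 22→Abara, Jul 23→Greco, Jul 24→Abara+Greco.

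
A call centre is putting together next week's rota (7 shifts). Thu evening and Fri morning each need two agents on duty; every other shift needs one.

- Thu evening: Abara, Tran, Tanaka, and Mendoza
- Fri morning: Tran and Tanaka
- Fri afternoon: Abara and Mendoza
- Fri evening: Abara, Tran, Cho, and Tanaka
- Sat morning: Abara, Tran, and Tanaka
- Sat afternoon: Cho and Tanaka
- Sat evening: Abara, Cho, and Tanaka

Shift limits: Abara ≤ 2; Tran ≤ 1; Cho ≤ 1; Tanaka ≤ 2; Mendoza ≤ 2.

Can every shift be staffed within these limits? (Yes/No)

No

Total capacity is 2+1+1+2+2 = 8 but 9 worker-slots are needed — infeasible.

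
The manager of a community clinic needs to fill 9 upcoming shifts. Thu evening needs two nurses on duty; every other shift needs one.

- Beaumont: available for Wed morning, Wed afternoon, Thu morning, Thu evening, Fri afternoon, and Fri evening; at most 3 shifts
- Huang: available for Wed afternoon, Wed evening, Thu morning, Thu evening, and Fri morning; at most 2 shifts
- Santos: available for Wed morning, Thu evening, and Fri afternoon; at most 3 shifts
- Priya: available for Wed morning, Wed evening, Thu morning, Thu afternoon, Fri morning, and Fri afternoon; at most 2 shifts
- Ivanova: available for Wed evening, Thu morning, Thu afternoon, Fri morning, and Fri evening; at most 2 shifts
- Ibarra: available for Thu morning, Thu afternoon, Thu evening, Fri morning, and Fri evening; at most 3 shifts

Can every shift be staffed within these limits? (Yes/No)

Yes

One valid schedule: Wed morning→Beaumont, Wed afternoon→Beaumont, Wed evening→Huang, Thu morning→Priya, Thu afternoon→Priya, Thu evening→Santos+Ibarra, Fri morning→Huang, Fri afternoon→Beaumont, Fri evening→Ivanova.
Loads: Beaumont 3/3, Huang 2/2, Santos 1/3, Priya 2/2, Ivanova 1/2, Ibarra 1/3 — all within limits.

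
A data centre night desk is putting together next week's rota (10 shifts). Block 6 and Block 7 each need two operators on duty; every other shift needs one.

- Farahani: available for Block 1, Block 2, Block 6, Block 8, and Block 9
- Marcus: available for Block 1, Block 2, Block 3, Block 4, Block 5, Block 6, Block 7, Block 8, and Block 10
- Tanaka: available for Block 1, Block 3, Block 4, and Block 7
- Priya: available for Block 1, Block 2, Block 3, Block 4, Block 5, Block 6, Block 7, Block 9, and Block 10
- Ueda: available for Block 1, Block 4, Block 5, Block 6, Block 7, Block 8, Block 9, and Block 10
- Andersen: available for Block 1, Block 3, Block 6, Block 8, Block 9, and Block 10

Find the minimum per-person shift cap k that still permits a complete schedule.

2

With 6 operators and 12 worker-slots to fill, someone must work at least ⌈12/6⌉ = 2 shifts, so k ≥ 2.
k = 2 works: Block 1→Andersen, Block 2→Farahani, Block 3→Marcus, Block 4→Tanaka, Block 5→Marcus, Block 6→Ueda+Andersen, Block 7→Tanaka+Ueda, Block 8→Farahani, Block 9→Priya, Block 10→Priya.
Loads: Farahani 2, Marcus 2, Tanaka 2, Priya 2, Ueda 2, Andersen 2 — all ≤ 2.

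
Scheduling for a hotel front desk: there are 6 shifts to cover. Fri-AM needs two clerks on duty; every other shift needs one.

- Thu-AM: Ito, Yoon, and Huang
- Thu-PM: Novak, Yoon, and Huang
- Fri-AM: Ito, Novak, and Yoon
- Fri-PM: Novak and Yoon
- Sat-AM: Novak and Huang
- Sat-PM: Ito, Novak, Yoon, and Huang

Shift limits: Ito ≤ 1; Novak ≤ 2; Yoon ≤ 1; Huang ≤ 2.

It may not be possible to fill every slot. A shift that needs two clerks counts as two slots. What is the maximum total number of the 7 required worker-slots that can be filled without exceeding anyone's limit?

6

Total capacity across all clerks is 1+2+1+2 = 6, and 7 slots are needed, so at most 6 can be filled.
An assignment achieving 6: Thu-AM→Ito, Thu-PM→Huang, Fri-AM→Yoon, Fri-PM→Novak, Sat-AM→Novak, Sat-PM→Huang.
Loads: Ito 1/1, Novak 2/2, Yoon 1/1, Huang 2/2.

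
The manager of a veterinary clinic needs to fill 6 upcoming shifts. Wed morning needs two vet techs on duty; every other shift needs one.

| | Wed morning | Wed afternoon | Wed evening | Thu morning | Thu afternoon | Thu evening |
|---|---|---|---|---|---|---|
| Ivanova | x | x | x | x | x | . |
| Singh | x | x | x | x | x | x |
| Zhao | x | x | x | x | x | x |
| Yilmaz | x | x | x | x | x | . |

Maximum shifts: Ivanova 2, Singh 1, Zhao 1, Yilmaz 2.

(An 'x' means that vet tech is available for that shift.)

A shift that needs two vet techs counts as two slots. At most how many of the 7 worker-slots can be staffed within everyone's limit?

6

Total capacity across all vet techs is 2+1+1+2 = 6, and 7 slots are needed, so at most 6 can be filled.
An assignment achieving 6: Wed morning→Ivanova+Zhao, Wed afternoon→Ivanova, Wed evening→Yilmaz, Thu morning→Yilmaz, Thu evening→Singh.
Loads: Ivanova 2/2, Singh 1/1, Zhao 1/1, Yilmaz 2/2.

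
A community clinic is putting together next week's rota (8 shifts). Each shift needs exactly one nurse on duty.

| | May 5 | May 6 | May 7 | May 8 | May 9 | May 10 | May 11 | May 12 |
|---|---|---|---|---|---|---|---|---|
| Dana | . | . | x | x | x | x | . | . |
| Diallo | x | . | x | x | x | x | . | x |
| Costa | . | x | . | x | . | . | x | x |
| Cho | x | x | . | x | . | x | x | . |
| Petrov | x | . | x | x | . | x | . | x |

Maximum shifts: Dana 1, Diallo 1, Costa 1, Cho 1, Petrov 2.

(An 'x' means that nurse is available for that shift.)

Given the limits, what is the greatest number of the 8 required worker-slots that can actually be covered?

6

Total capacity across all nurses is 1+1+1+1+2 = 6, and 8 slots are needed, so at most 6 can be filled.
An assignment achieving 6: May 5→Diallo, May 6→Costa, May 7→Petrov, May 9→Dana, May 11→Cho, May 12→Petrov.
Loads: Dana 1/1, Diallo 1/1, Costa 1/1, Cho 1/1, Petrov 2/2.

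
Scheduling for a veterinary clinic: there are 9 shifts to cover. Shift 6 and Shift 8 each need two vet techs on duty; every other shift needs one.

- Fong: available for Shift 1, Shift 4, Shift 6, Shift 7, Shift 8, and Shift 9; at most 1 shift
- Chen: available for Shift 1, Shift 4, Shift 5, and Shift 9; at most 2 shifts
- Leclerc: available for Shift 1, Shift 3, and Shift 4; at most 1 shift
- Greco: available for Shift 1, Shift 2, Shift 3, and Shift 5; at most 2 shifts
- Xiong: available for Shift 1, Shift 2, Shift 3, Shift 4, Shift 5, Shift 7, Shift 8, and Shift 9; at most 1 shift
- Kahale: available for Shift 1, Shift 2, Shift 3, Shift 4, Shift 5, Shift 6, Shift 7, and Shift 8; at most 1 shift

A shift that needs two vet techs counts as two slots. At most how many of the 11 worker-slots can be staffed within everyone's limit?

8

Total capacity across all vet techs is 1+2+1+2+1+1 = 8, and 11 slots are needed, so at most 8 can be filled.
An assignment achieving 8: Shift 1→Greco, Shift 2→Greco, Shift 3→Leclerc, Shift 5→Chen, Shift 6→Fong+Kahale, Shift 7→Xiong, Shift 9→Chen.
Loads: Fong 1/1, Chen 2/2, Leclerc 1/1, Greco 2/2, Xiong 1/1, Kahale 1/1.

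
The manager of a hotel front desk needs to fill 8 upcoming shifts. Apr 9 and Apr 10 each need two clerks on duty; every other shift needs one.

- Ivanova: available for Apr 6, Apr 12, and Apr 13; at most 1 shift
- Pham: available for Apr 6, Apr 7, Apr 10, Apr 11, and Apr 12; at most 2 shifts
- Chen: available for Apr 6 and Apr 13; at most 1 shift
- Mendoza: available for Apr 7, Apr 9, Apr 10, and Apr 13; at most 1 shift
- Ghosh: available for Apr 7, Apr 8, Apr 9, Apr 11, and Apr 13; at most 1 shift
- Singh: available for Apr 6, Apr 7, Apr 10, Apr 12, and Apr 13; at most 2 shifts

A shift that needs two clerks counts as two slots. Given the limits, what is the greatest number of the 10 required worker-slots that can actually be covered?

8

Total capacity across all clerks is 1+2+1+1+1+2 = 8, and 10 slots are needed, so at most 8 can be filled.
An assignment achieving 8: Apr 6→Chen, Apr 7→Singh, Apr 8→Ghosh, Apr 9→Mendoza, Apr 10→Pham+Singh, Apr 11→Pham, Apr 12→Ivanova.
Loads: Ivanova 1/1, Pham 2/2, Chen 1/1, Mendoza 1/1, Ghosh 1/1, Singh 2/2.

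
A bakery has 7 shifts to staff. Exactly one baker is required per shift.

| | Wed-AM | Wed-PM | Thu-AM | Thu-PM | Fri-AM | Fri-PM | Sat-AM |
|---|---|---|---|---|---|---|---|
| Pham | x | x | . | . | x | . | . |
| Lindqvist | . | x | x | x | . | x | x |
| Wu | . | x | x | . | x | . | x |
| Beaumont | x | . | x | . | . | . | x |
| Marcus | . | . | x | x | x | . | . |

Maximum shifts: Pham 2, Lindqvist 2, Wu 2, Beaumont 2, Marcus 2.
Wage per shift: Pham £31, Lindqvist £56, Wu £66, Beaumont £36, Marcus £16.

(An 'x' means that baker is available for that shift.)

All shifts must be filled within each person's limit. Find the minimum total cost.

£222

Fri-PM can only be covered by Lindqvist, so that assignment is forced.
Picking the cheapest available baker for each shift independently would cost £202, but that ignores the shift limits.
An optimal schedule: Wed-AM→Pham, Wed-PM→Pham, Thu-AM→Beaumont, Thu-PM→Marcus, Fri-AM→Marcus, Fri-PM→Lindqvist, Sat-AM→Beaumont.
Total: 31 + 31 + 36 + 16 + 16 + 56 + 36 = £222.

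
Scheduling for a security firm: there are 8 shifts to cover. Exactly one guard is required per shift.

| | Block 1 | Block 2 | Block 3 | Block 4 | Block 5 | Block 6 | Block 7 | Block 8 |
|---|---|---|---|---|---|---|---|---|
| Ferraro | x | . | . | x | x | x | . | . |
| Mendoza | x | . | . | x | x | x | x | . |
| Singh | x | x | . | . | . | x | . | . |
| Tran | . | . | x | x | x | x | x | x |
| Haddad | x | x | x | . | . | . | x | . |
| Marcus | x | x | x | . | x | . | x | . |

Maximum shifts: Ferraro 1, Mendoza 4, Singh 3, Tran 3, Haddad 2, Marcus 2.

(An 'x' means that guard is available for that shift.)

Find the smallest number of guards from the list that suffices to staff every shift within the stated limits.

8 slots to fill and no one can take more than 4, so at least ⌈8/4⌉ = 2 guards are needed.
Any 2 guards together have capacity at most 4+3 = 7 < 8 slots, so 2 can never suffice.
Mendoza, Singh, and Tran alone can cover everything: Block 1→Mendoza, Block 2→Singh, Block 3→Tran, Block 4→Mendoza, Block 5→Mendoza, Block 6→Singh, Block 7→Mendoza, Block 8→Tran.

3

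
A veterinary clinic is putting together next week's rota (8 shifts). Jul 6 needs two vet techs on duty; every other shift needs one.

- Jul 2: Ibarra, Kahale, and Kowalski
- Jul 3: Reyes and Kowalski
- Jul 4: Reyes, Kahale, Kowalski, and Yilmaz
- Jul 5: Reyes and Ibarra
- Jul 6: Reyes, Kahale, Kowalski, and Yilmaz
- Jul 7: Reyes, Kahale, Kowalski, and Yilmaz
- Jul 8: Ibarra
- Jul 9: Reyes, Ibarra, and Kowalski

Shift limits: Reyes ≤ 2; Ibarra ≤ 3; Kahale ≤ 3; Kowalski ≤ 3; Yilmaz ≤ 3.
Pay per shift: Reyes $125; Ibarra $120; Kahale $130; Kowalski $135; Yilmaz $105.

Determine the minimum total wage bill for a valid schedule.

Jul 8 can only be covered by Ibarra, so that assignment is forced.
Picking the cheapest available vet tech for each shift independently would cost $1045, but that ignores the shift limits.
An optimal schedule: Jul 2→Ibarra, Jul 3→Reyes, Jul 4→Yilmaz, Jul 5→Ibarra, Jul 6→Yilmaz+Kahale, Jul 7→Yilmaz, Jul 8→Ibarra, Jul 9→Reyes.
Total: 120 + 125 + 105 + 120 + 105 + 130 + 105 + 120 + 125 = $1055.

$1055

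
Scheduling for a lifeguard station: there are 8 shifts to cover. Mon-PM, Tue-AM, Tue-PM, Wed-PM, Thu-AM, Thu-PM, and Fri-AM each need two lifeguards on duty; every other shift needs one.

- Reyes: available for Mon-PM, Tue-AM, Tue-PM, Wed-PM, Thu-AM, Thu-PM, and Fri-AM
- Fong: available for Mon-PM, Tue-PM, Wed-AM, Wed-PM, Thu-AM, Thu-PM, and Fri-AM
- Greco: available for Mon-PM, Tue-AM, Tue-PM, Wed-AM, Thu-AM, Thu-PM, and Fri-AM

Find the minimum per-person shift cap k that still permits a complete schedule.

5

With 3 lifeguards and 15 worker-slots to fill, someone must work at least ⌈15/3⌉ = 5 shifts, so k ≥ 5.
k = 5 works: Mon-PM→Reyes+Fong, Tue-AM→Reyes+Greco, Tue-PM→Reyes+Greco, Wed-AM→Fong, Wed-PM→Reyes+Fong, Thu-AM→Reyes+Greco, Thu-PM→Fong+Greco, Fri-AM→Fong+Greco.
Loads: Reyes 5, Fong 5, Greco 5 — all ≤ 5.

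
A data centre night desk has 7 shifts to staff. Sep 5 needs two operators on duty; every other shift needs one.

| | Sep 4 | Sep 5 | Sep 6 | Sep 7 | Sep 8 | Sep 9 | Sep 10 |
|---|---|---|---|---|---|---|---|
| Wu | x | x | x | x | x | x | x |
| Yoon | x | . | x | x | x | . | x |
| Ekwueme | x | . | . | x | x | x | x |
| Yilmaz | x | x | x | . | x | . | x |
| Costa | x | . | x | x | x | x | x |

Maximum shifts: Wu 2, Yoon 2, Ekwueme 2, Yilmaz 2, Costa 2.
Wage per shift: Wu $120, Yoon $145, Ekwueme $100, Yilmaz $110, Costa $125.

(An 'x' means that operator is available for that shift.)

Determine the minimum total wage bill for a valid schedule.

Sep 5 can only be covered by Wu and Yilmaz, so that assignment is forced.
Picking the cheapest available operator for each shift independently would cost $840, but that ignores the shift limits.
An optimal schedule: Sep 4→Wu, Sep 5→Yilmaz+Wu, Sep 6→Yilmaz, Sep 7→Ekwueme, Sep 8→Costa, Sep 9→Ekwueme, Sep 10→Costa.
Total: 120 + 110 + 120 + 110 + 100 + 125 + 100 + 125 = $910.

$910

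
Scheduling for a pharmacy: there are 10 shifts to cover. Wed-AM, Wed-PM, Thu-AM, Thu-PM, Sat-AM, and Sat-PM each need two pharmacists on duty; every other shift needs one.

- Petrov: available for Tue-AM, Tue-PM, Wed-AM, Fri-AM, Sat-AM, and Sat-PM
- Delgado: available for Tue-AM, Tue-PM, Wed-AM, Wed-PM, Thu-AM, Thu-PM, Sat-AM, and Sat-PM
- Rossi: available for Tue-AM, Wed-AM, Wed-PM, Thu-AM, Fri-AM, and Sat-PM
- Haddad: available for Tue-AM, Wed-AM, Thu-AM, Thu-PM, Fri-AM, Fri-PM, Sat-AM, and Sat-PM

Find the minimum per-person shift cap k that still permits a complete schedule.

4

With 4 pharmacists and 16 worker-slots to fill, someone must work at least ⌈16/4⌉ = 4 shifts, so k ≥ 4.
k = 4 works: Tue-AM→Petrov, Tue-PM→Petrov, Wed-AM→Rossi+Haddad, Wed-PM→Delgado+Rossi, Thu-AM→Delgado+Rossi, Thu-PM→Delgado+Haddad, Fri-AM→Petrov, Fri-PM→Haddad, Sat-AM→Petrov+Delgado, Sat-PM→Rossi+Haddad.
Loads: Petrov 4, Delgado 4, Rossi 4, Haddad 4 — all ≤ 4.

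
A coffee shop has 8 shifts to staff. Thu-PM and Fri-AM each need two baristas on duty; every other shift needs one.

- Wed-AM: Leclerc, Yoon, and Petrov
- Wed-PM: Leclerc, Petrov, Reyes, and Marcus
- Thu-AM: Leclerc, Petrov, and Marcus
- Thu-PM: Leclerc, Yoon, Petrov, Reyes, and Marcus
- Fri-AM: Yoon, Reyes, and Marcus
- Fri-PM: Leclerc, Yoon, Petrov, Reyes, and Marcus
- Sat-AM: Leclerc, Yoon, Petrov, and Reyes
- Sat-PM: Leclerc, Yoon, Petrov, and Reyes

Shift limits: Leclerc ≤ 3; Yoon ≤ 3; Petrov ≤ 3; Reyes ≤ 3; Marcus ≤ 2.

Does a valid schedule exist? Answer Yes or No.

Yes

One valid schedule: Wed-AM→Leclerc, Wed-PM→Leclerc, Thu-AM→Leclerc, Thu-PM→Petrov+Reyes, Fri-AM→Yoon+Reyes, Fri-PM→Petrov, Sat-AM→Yoon, Sat-PM→Yoon.
Loads: Leclerc 3/3, Yoon 3/3, Petrov 2/3, Reyes 2/3, Marcus 0/2 — all within limits.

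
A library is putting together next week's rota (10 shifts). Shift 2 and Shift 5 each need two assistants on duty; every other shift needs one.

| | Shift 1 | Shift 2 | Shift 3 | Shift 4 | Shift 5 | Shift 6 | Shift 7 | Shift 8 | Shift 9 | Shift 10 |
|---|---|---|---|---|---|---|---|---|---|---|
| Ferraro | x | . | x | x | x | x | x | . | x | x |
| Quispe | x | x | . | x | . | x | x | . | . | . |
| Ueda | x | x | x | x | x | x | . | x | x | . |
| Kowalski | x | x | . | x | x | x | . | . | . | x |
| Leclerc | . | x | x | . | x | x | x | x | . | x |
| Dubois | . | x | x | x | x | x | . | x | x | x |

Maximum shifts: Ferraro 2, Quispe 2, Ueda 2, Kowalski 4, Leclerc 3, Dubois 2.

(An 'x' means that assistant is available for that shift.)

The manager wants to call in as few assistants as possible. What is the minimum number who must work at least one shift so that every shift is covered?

12 slots to fill and no one can take more than 4, so at least ⌈12/4⌉ = 3 assistants are needed.
Any 4 assistants together have capacity at most 4+3+2+2 = 11 < 12 slots, so 4 can never suffice.
Ferraro, Quispe, Ueda, Kowalski, and Leclerc alone can cover everything: Shift 1→Quispe, Shift 2→Kowalski+Leclerc, Shift 3→Ferraro, Shift 4→Ueda, Shift 5→Kowalski+Leclerc, Shift 6→Kowalski, Shift 7→Quispe, Shift 8→Ueda, Shift 9→Ferraro, Shift 10→Kowalski.

5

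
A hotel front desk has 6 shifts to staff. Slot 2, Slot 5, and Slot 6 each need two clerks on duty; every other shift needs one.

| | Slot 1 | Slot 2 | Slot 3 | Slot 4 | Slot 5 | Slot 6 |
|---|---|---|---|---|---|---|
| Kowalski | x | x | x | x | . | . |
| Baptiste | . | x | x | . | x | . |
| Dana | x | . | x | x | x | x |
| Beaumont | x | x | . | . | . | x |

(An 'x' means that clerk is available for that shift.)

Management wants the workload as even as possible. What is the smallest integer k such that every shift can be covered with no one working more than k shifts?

3

With 4 clerks and 9 worker-slots to fill, someone must work at least ⌈9/4⌉ = 3 shifts, so k ≥ 3.
k = 3 works: Slot 1→Kowalski, Slot 2→Kowalski+Baptiste, Slot 3→Baptiste, Slot 4→Kowalski, Slot 5→Baptiste+Dana, Slot 6→Dana+Beaumont.
Loads: Kowalski 3, Baptiste 3, Dana 2, Beaumont 1 — all ≤ 3.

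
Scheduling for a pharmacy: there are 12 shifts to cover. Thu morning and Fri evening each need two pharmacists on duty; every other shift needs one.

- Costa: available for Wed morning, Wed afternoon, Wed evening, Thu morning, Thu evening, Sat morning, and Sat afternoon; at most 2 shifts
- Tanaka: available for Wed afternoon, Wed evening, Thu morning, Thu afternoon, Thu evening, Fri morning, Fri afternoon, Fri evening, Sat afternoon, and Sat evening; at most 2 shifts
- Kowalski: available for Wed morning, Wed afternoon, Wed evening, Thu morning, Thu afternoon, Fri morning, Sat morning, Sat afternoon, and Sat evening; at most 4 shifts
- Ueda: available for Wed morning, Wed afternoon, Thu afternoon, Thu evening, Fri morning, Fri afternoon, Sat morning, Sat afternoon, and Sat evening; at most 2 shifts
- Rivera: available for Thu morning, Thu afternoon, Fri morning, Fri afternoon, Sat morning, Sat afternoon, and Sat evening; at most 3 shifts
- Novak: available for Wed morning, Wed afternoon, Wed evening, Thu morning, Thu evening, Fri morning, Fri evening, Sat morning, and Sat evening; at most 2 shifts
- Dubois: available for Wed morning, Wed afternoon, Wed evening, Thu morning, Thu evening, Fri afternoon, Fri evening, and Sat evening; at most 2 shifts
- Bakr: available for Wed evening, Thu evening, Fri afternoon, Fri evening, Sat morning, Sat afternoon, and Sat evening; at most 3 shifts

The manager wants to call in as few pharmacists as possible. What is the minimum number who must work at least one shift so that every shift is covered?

14 slots to fill and no one can take more than 4, so at least ⌈14/4⌉ = 4 pharmacists are needed.
Any 4 pharmacists together have capacity at most 4+3+3+2 = 12 < 14 slots, so 4 can never suffice.
Costa, Tanaka, Kowalski, Rivera, and Bakr alone can cover everything: Wed morning→Costa, Wed afternoon→Costa, Wed evening→Kowalski, Thu morning→Kowalski+Rivera, Thu afternoon→Tanaka, Thu evening→Bakr, Fri morning→Kowalski, Fri afternoon→Rivera, Fri evening→Tanaka+Bakr, Sat morning→Kowalski, Sat afternoon→Bakr, Sat evening→Rivera.

5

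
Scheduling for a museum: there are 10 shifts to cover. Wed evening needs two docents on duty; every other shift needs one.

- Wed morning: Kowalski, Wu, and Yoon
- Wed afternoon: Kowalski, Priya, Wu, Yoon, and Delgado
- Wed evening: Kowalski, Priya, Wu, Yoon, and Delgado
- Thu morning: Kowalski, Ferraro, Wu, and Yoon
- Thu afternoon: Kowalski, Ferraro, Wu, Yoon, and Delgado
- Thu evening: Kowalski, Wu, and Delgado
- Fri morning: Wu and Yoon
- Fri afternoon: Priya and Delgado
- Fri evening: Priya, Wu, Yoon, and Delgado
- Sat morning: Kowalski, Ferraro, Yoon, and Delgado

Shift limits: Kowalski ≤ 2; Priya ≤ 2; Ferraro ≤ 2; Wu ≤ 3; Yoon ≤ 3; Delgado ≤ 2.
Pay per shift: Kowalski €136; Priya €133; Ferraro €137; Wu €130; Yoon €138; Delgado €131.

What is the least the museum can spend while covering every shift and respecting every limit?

Picking the cheapest available docent for each shift independently would cost €1433, but that ignores the shift limits.
An optimal schedule: Wed morning→Wu, Wed afternoon→Priya, Wed evening→Priya+Kowalski, Thu morning→Kowalski, Thu afternoon→Ferraro, Thu evening→Wu, Fri morning→Wu, Fri afternoon→Delgado, Fri evening→Delgado, Sat morning→Ferraro.
Total: 130 + 133 + 133 + 136 + 136 + 137 + 130 + 130 + 131 + 131 + 137 = €1464.

€1464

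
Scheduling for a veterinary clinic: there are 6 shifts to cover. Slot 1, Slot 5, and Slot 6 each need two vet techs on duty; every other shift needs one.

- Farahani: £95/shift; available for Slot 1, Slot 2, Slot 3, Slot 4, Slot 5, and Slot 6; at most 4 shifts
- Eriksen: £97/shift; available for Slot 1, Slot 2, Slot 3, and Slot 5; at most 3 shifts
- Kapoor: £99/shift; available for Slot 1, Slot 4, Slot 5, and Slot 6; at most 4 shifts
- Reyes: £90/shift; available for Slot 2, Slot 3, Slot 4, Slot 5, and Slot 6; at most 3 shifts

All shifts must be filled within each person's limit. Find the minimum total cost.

Picking the cheapest available vet tech for each shift independently would cost £832, but that ignores the shift limits.
An optimal schedule: Slot 1→Farahani+Eriksen, Slot 2→Reyes, Slot 3→Reyes, Slot 4→Farahani, Slot 5→Farahani+Eriksen, Slot 6→Reyes+Farahani.
Total: 95 + 97 + 90 + 90 + 95 + 95 + 97 + 90 + 95 = £844.

£844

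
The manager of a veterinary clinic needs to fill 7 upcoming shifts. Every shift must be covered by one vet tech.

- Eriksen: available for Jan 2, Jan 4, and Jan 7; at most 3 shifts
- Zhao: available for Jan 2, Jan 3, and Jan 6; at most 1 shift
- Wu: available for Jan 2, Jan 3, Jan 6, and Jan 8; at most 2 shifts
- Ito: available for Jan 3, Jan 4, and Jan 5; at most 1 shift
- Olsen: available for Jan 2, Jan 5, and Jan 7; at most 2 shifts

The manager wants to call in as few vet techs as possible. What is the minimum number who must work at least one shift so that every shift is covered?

7 slots to fill and no one can take more than 3, so at least ⌈7/3⌉ = 3 vet techs are needed.
No set of 3 vet techs can cover every shift (each such set leaves at least one shift with no one available or exceeds a cap).
Eriksen, Zhao, Wu, and Ito alone can cover everything: Jan 2→Eriksen, Jan 3→Wu, Jan 4→Eriksen, Jan 5→Ito, Jan 6→Zhao, Jan 7→Eriksen, Jan 8→Wu.

4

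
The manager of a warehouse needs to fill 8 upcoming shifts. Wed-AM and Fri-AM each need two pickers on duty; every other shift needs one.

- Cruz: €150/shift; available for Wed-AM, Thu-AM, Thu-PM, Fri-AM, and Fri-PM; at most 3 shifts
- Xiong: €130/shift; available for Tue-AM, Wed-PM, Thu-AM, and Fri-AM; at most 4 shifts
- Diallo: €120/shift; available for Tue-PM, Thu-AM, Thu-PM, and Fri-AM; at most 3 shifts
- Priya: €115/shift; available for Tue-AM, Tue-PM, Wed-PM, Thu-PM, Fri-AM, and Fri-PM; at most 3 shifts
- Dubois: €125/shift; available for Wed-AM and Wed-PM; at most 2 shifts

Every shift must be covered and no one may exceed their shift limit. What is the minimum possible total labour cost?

€1235

Wed-AM can only be covered by Cruz and Dubois, so that assignment is forced.
Picking the cheapest available picker for each shift independently would cost €1205, but that ignores the shift limits.
An optimal schedule: Tue-AM→Priya, Tue-PM→Priya, Wed-AM→Dubois+Cruz, Wed-PM→Dubois, Thu-AM→Diallo, Thu-PM→Diallo, Fri-AM→Diallo+Xiong, Fri-PM→Priya.
Total: 115 + 115 + 125 + 150 + 125 + 120 + 120 + 120 + 130 + 115 = €1235.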